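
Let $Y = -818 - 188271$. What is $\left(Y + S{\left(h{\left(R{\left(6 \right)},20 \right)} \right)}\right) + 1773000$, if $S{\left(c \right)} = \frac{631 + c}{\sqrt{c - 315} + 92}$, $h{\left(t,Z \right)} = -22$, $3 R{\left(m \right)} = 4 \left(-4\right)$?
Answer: $\frac{13940056739}{8801} - \frac{609 i \sqrt{337}}{8801} \approx 1.5839 \cdot 10^{6} - 1.2703 i$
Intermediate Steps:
$R{\left(m \right)} = - \frac{16}{3}$ ($R{\left(m \right)} = \frac{4 \left(-4\right)}{3} = \frac{1}{3} \left(-16\right) = - \frac{16}{3}$)
$Y = -189089$ ($Y = -818 - 188271 = -189089$)
$S{\left(c \right)} = \frac{631 + c}{92 + \sqrt{-315 + c}}$ ($S{\left(c \right)} = \frac{631 + c}{\sqrt{-315 + c} + 92} = \frac{631 + c}{92 + \sqrt{-315 + c}}$)
$\left(Y + S{\left(h{\left(R{\left(6 \right)},20 \right)} \right)}\right) + 1773000 = \left(-189089 + \frac{631 - 22}{92 + \sqrt{-315 - 22}}\right) + 1773000 = \left(-189089 + \frac{1}{92 + \sqrt{-337}} \cdot 609\right) + 1773000 = \left(-189089 + \frac{1}{92 + i \sqrt{337}} \cdot 609\right) + 1773000 = \left(-189089 + \frac{609}{92 + i \sqrt{337}}\right) + 1773000 = 1583911 + \frac{609}{92 + i \sqrt{337}}$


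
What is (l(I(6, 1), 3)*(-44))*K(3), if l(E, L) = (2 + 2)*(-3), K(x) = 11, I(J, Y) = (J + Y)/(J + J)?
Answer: 5808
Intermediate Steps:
I(J, Y) = (J + Y)/(2*J) (I(J, Y) = (J + Y)/((2*J)) = (J + Y)*(1/(2*J)) = (J + Y)/(2*J))
l(E, L) = -12 (l(E, L) = 4*(-3) = -12)
(l(I(6, 1), 3)*(-44))*K(3) = -12*(-44)*11 = 528*11 = 5808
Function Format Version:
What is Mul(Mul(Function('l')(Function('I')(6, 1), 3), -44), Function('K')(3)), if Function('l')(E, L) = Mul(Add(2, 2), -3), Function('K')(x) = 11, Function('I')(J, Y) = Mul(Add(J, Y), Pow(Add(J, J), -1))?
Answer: 5808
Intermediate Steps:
Function('I')(J, Y) = Mul(Rational(1, 2), Pow(J, -1), Add(J, Y)) (Function('I')(J, Y) = Mul(Add(J, Y), Pow(Mul(2, J), -1)) = Mul(Add(J, Y), Mul(Rational(1, 2), Pow(J, -1))) = Mul(Rational(1, 2), Pow(J, -1), Add(J, Y)))
Function('l')(E, L) = -12 (Function('l')(E, L) = Mul(4, -3) = -12)
Mul(Mul(Function('l')(Function('I')(6, 1), 3), -44), Function('K')(3)) = Mul(Mul(-12, -44), 11) = Mul(528, 11) = 5808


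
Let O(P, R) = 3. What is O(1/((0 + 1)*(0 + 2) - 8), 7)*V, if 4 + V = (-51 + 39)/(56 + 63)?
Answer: -1464/119 ≈ -12.303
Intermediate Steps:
V = -488/119 (V = -4 + (-51 + 39)/(56 + 63) = -4 - 12/119 = -488/119 ≈ -4.1008)
O(1/((0 + 1)*(0 + 2) - 8), 7)*V = 3*(-488/119) = -1464/119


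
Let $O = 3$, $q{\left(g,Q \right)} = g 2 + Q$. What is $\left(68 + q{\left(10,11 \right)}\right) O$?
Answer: $297$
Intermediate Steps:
$q{\left(g,Q \right)} = Q + 2 g$ ($q{\left(g,Q \right)} = 2 g + Q = Q + 2 g$)
$\left(68 + q{\left(10,11 \right)}\right) O = \left(68 + \left(11 + 2 \cdot 10\right)\right) 3 = \left(68 + \left(11 + 20\right)\right) 3 = \left(68 + 31\right) 3 = 99 \cdot 3 = 297$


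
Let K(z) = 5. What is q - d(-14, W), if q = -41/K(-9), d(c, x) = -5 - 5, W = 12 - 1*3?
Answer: 9/5 ≈ 1.8000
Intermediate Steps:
W = 9 (W = 12 - 3 = 9)
d(c, x) = -10
q = -41/5 ≈ -8.2000
q - d(-14, W) = -41/5 - 1*(-10) = -41/5 + 10 = 9/5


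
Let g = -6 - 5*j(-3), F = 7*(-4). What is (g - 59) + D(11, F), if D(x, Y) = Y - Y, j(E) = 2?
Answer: -75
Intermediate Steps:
F = -28
D(x, Y) = 0
g = -16 (g = -6 - 5*2 = -6 - 10 = -16)
(g - 59) + D(11, F) = (-16 - 59) + 0 = -75 + 0 = -75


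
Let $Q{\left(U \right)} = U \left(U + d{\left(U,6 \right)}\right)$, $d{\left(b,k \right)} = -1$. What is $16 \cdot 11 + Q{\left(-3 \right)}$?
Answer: $188$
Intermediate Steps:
$Q{\left(U \right)} = U \left(-1 + U\right)$ ($Q{\left(U \right)} = U \left(U - 1\right) = U \left(-1 + U\right)$)
$16 \cdot 11 + Q{\left(-3 \right)} = 16 \cdot 11 - 3 \left(-1 - 3\right) = 176 - -12 = 176 + 12 = 188$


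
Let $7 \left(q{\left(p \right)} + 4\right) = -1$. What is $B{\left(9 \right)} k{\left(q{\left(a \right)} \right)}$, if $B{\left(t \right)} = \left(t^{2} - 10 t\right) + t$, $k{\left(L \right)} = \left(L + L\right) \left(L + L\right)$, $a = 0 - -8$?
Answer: $0$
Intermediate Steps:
$a = 8$ ($a = 0 + 8 = 8$)
$q{\left(p \right)} = - \frac{29}{7}$ ($q{\left(p \right)} = -4 + \frac{1}{7} \left(-1\right) = -4 - \frac{1}{7} = - \frac{29}{7}$)
$k{\left(L \right)} = 4 L^{2}$ ($k{\left(L \right)} = 2 L 2 L = 4 L^{2}$)
$B{\left(t \right)} = t^{2} - 9 t$
$B{\left(9 \right)} k{\left(q{\left(a \right)} \right)} = 9 \left(-9 + 9\right) 4 \left(- \frac{29}{7}\right)^{2} = 9 \cdot 0 \cdot 4 \cdot \frac{841}{49} = 0 \cdot \frac{3364}{49} = 0$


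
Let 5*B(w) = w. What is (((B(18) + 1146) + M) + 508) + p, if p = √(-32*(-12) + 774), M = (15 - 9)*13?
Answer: 8678/5 + √1158 ≈ 1769.6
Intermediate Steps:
B(w) = w/5
M = 78 (M = 6*13 = 78)
p = √1158 (p = √(384 + 774) = √1158 ≈ 34.029)
(((B(18) + 1146) + M) + 508) + p = ((((⅕)*18 + 1146) + 78) + 508) + √1158 = (((18/5 + 1146) + 78) + 508) + √1158 = ((5748/5 + 78) + 508) + √1158 = (6138/5 + 508) + √1158 = 8678/5 + √1158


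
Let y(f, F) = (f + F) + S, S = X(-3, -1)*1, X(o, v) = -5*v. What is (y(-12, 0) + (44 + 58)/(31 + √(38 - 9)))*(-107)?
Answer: 179867/466 + 5457*√29/466 ≈ 449.04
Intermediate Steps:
S = 5 (S = -5*(-1)*1 = 5*1 = 5)
y(f, F) = 5 + F + f (y(f, F) = (f + F) + 5 = (F + f) + 5 = 5 + F + f)
(y(-12, 0) + (44 + 58)/(31 + √(38 - 9)))*(-107) = ((5 + 0 - 12) + (44 + 58)/(31 + √(38 - 9)))*(-107) = (-7 + 102/(31 + √29))*(-107) = 749 - 10914/(31 + √29)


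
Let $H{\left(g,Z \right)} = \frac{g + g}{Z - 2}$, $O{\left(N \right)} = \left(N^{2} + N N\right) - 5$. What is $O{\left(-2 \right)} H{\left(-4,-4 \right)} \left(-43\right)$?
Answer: $-172$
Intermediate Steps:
$O{\left(N \right)} = -5 + 2 N^{2}$ ($O{\left(N \right)} = \left(N^{2} + N^{2}\right) - 5 = 2 N^{2} - 5 = -5 + 2 N^{2}$)
$H{\left(g,Z \right)} = \frac{2 g}{-2 + Z}$
$O{\left(-2 \right)} H{\left(-4,-4 \right)} \left(-43\right) = \left(-5 + 2 \left(-2\right)^{2}\right) 2 \left(-4\right) \frac{1}{-2 - 4} \left(-43\right) = \left(-5 + 2 \cdot 4\right) 2 \left(-4\right) \frac{1}{-6} \left(-43\right) = \left(-5 + 8\right) 2 \left(-4\right) \left(- \frac{1}{6}\right) \left(-43\right) = 3 \cdot \frac{4}{3} \left(-43\right) = 4 \left(-43\right) = -172$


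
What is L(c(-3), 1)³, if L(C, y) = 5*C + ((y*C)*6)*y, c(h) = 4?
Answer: 85184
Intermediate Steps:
L(C, y) = 5*C + 6*C*y² (L(C, y) = 5*C + ((C*y)*6)*y = 5*C + (6*C*y)*y = 5*C + 6*C*y²)
L(c(-3), 1)³ = (4*(5 + 6*1²))³ = (4*(5 + 6*1))³ = (4*(5 + 6))³ = (4*11)³ = 44³ = 85184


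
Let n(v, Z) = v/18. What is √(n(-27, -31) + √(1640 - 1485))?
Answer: √(-6 + 4*√155)/2 ≈ 3.3091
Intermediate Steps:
n(v, Z) = v/18 (n(v, Z) = v*(1/18) = v/18)
√(n(-27, -31) + √(1640 - 1485)) = √((1/18)*(-27) + √(1640 - 1485)) = √(-3/2 + √155)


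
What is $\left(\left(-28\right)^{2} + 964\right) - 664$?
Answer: $1084$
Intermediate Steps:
$\left(\left(-28\right)^{2} + 964\right) - 664 = \left(784 + 964\right) - 664 = 1748 - 664 = 1084$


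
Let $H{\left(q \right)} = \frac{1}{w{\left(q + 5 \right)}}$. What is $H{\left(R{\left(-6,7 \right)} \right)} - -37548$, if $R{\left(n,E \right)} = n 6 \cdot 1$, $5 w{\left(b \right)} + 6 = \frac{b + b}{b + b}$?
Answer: $37547$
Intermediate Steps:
$w{\left(b \right)} = -1$ ($w{\left(b \right)} = - \frac{6}{5} + \frac{\left(b + b\right) \frac{1}{b + b}}{5} = - \frac{6}{5} + \frac{2 b \frac{1}{2 b}}{5} = - \frac{6}{5} + \frac{1}{5} \cdot 1 = - \frac{6}{5} + \frac{1}{5} = -1$)
$R{\left(n,E \right)} = 6 n$ ($R{\left(n,E \right)} = 6 n 1 = 6 n$)
$H{\left(q \right)} = -1$ ($H{\left(q \right)} = \frac{1}{-1} = -1$)
$H{\left(R{\left(-6,7 \right)} \right)} - -37548 = -1 - -37548 = -1 + 37548 = 37547$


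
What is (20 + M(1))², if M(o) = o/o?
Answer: 441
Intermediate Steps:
M(o) = 1
(20 + M(1))² = (20 + 1)² = 21² = 441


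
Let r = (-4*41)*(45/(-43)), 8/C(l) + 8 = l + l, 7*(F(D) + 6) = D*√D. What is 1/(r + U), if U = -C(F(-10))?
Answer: 234491255/40323172802 + 64715*I*√10/40323172802 ≈ 0.0058153 + 5.0752e-6*I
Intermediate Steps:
F(D) = -6 + D^(3/2)/7 (F(D) = -6 + (D*√D)/7 = -6 + D^(3/2)/7)
C(l) = 8/(-8 + 2*l) (C(l) = 8/(-8 + (l + l)) = 8/(-8 + 2*l))
r = 7380/43 (r = -7380*(-1)/43 = -164*(-45/43) = 7380/43 ≈ 171.63)
U = -4/(-10 - 10*I*√10/7) (U = -4/(-4 + (-6 + (-10)^(3/2)/7)) = -4/(-4 + (-6 + (-10*I*√10)/7)) = -4/(-4 + (-6 - 10*I*√10/7)) = -4/(-10 - 10*I*√10/7) ≈ 0.3322 - 0.15007*I)
1/(r + U) = 1/(7380/43 + (98/295 - 14*I*√10/295)) = 1/(2181314/12685 - 14*I*√10/295)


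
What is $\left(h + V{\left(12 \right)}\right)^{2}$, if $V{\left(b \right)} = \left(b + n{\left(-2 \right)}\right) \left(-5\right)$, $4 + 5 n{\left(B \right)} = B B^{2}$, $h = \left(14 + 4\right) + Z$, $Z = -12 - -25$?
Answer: $289$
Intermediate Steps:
$Z = 13$ ($Z = -12 + 25 = 13$)
$h = 31$ ($h = \left(14 + 4\right) + 13 = 18 + 13 = 31$)
$n{\left(B \right)} = - \frac{4}{5} + \frac{B^{3}}{5}$ ($n{\left(B \right)} = - \frac{4}{5} + \frac{B B^{2}}{5} = - \frac{4}{5} + \frac{B^{3}}{5}$)
$V{\left(b \right)} = 12 - 5 b$ ($V{\left(b \right)} = \left(b + \left(- \frac{4}{5} + \frac{\left(-2\right)^{3}}{5}\right)\right) \left(-5\right) = \left(b + \left(- \frac{4}{5} + \frac{1}{5} \left(-8\right)\right)\right) \left(-5\right) = \left(b - \frac{12}{5}\right) \left(-5\right) = \left(- \frac{12}{5} + b\right) \left(-5\right) = 12 - 5 b$)
$\left(h + V{\left(12 \right)}\right)^{2} = \left(31 + \left(12 - 60\right)\right)^{2} = \left(31 - 48\right)^{2} = \left(-17\right)^{2} = 289$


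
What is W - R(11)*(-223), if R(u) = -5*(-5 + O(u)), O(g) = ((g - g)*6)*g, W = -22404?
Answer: -16829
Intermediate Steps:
O(g) = 0 (O(g) = (0*6)*g = 0*g = 0)
R(u) = 25 (R(u) = -5*(-5 + 0) = -5*(-5) = 25)
W - R(11)*(-223) = -22404 - 25*(-223) = -22404 - 1*(-5575) = -22404 + 5575 = -16829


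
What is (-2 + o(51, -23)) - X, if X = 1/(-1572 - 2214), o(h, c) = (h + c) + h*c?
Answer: -4342541/3786 ≈ -1147.0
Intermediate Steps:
o(h, c) = c + h + c*h (o(h, c) = (c + h) + c*h = c + h + c*h)
X = -1/3786 (X = 1/(-3786) = -1/3786 ≈ -0.00026413)
(-2 + o(51, -23)) - X = (-2 + (-23 + 51 - 23*51)) - 1*(-1/3786) = (-2 + (-23 + 51 - 1173)) + 1/3786 = (-2 - 1145) + 1/3786 = -1147 + 1/3786 = -4342541/3786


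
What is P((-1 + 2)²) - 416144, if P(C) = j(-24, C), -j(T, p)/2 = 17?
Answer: -416178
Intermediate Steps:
j(T, p) = -34 (j(T, p) = -2*17 = -34)
P(C) = -34
P((-1 + 2)²) - 416144 = -34 - 416144 = -416178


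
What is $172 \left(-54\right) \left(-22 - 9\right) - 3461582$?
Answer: $-3173654$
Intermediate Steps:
$172 \left(-54\right) \left(-22 - 9\right) - 3461582 = - 9288 \left(-22 - 9\right) - 3461582 = \left(-9288\right) \left(-31\right) - 3461582 = 287928 - 3461582 = -3173654$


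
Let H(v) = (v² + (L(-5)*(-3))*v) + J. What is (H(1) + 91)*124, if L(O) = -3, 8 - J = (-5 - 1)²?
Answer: 9052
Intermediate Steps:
J = -28 (J = 8 - (-5 - 1)² = 8 - 1*(-6)² = 8 - 1*36 = 8 - 36 = -28)
H(v) = -28 + v² + 9*v (H(v) = (v² + (-3*(-3))*v) - 28 = (v² + 9*v) - 28 = -28 + v² + 9*v)
(H(1) + 91)*124 = ((-28 + 1² + 9*1) + 91)*124 = ((-28 + 1 + 9) + 91)*124 = (-18 + 91)*124 = 73*124 = 9052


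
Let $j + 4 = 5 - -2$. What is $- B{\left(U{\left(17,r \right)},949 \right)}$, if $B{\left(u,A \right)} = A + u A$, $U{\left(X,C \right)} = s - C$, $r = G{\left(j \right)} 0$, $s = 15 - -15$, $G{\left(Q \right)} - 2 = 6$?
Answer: $-29419$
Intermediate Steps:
$j = 3$ ($j = -4 + \left(5 - -2\right) = -4 + \left(5 + 2\right) = -4 + 7 = 3$)
$G{\left(Q \right)} = 8$ ($G{\left(Q \right)} = 2 + 6 = 8$)
$s = 30$ ($s = 15 + 15 = 30$)
$r = 0$ ($r = 8 \cdot 0 = 0$)
$U{\left(X,C \right)} = 30 - C$
$B{\left(u,A \right)} = A + A u$
$- B{\left(U{\left(17,r \right)},949 \right)} = - 949 \left(1 + \left(30 - 0\right)\right) = - 949 \left(1 + \left(30 + 0\right)\right) = - 949 \left(1 + 30\right) = - 949 \cdot 31 = \left(-1\right) 29419 = -29419$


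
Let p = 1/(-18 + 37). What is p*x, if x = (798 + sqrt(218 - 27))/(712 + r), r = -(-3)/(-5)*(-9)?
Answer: 210/3587 + 5*sqrt(191)/68153 ≈ 0.059559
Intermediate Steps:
p = 1/19 ≈ 0.052632
r = 27/5 (r = -(-3)*(-1)/5*(-9) = -1*3/5*(-9) = -3/5*(-9) = 27/5 ≈ 5.4000)
x = 3990/3587 + 5*sqrt(191)/3587 (x = (798 + sqrt(218 - 27))/(712 + 27/5) = (798 + sqrt(191))/(3587/5) = (798 + sqrt(191))*(5/3587) = 3990/3587 + 5*sqrt(191)/3587 ≈ 1.1316)
p*x = (3990/3587 + 5*sqrt(191)/3587)/19 = 210/3587 + 5*sqrt(191)/68153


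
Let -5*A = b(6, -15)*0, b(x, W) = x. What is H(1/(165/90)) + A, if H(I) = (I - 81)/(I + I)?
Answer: -295/4 ≈ -73.750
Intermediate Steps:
A = 0 (A = -6*0/5 = -⅕*0 = 0)
H(I) = (-81 + I)/(2*I) (H(I) = (-81 + I)/((2*I)) = (-81 + I)*(1/(2*I)) = (-81 + I)/(2*I))
H(1/(165/90)) + A = (-81 + 1/(165/90))/(2*(1/(165/90))) + 0 = (-81 + 1/(165*(1/90)))/(2*(1/(165*(1/90)))) + 0 = (-81 + 1/(11/6))/(2*(1/(11/6))) + 0 = (-81 + 6/11)/(2*(6/11)) + 0 = (½)*(11/6)*(-885/11) + 0 = -295/4 + 0 = -295/4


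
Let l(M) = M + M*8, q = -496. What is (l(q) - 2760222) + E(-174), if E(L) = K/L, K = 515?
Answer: -481055879/174 ≈ -2.7647e+6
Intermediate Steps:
E(L) = 515/L
l(M) = 9*M (l(M) = M + 8*M = 9*M)
(l(q) - 2760222) + E(-174) = (9*(-496) - 2760222) + 515/(-174) = (-4464 - 2760222) + 515*(-1/174) = -2764686 - 515/174 = -481055879/174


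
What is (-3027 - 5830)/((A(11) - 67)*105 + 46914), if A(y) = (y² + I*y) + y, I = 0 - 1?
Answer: -8857/52584 ≈ -0.16844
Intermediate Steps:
I = -1
A(y) = y² (A(y) = (y² - y) + y = y²)
(-3027 - 5830)/((A(11) - 67)*105 + 46914) = (-3027 - 5830)/((11² - 67)*105 + 46914) = -8857/((121 - 67)*105 + 46914) = -8857/(54*105 + 46914) = -8857/(5670 + 46914) = -8857/52584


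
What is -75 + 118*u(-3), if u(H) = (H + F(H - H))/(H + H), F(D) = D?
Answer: -16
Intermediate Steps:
u(H) = ½ (u(H) = (H + (H - H))/(H + H) = (H + 0)/((2*H)) = H*(1/(2*H)) = ½)
-75 + 118*u(-3) = -75 + 118*(½) = -75 + 59 = -16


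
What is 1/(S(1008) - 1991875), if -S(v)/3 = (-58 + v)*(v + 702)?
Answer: -1/6865375 ≈ -1.4566e-7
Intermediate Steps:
S(v) = -3*(-58 + v)*(702 + v) (S(v) = -3*(-58 + v)*(v + 702) = -3*(-58 + v)*(702 + v))
1/(S(1008) - 1991875) = 1/((122148 - 1932*1008 - 3*1008²) - 1991875) = 1/((122148 - 1947456 - 3*1016064) - 1991875) = 1/((122148 - 1947456 - 3048192) - 1991875) = 1/(-4873500 - 1991875) = 1/(-6865375) = -1/6865375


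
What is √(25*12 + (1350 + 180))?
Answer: √1830 ≈ 42.779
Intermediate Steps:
√(25*12 + (1350 + 180)) = √(300 + 1530) = √1830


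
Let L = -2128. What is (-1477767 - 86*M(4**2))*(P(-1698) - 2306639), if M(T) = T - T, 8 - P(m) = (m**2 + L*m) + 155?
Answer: 13009276475178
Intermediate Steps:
P(m) = -147 - m**2 + 2128*m (P(m) = 8 - ((m**2 - 2128*m) + 155) = 8 - (155 + m**2 - 2128*m) = 8 + (-155 - m**2 + 2128*m) = -147 - m**2 + 2128*m)
M(T) = 0
(-1477767 - 86*M(4**2))*(P(-1698) - 2306639) = (-1477767 - 86*0)*((-147 - 1*(-1698)**2 + 2128*(-1698)) - 2306639) = (-1477767 + 0)*((-147 - 1*2883204 - 3613344) - 2306639) = -1477767*((-147 - 2883204 - 3613344) - 2306639) = -1477767*(-6496695 - 2306639) = -1477767*(-8803334) = 13009276475178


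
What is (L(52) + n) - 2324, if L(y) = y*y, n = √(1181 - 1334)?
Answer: 380 + 3*I*√17 ≈ 380.0 + 12.369*I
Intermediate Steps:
n = 3*I*√17 (n = √(-153) = 3*I*√17 ≈ 12.369*I)
L(y) = y²
(L(52) + n) - 2324 = (52² + 3*I*√17) - 2324 = (2704 + 3*I*√17) - 2324 = 380 + 3*I*√17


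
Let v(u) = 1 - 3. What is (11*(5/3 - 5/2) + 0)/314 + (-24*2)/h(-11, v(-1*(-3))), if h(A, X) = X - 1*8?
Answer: 44941/9420 ≈ 4.7708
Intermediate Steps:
v(u) = -2
h(A, X) = -8 + X (h(A, X) = X - 8 = -8 + X)
(11*(5/3 - 5/2) + 0)/314 + (-24*2)/h(-11, v(-1*(-3))) = (11*(5/3 - 5/2) + 0)/314 + (-24*2)/(-8 - 2) = (11*(5*(⅓) - 5*½) + 0)*(1/314) - 48/(-10) = (11*(5/3 - 5/2) + 0)*(1/314) - 48*(-⅒) = (11*(-⅚) + 0)*(1/314) + 24/5 = (-55/6 + 0)*(1/314) + 24/5 = -55/6*1/314 + 24/5 = -55/1884 + 24/5 = 44941/9420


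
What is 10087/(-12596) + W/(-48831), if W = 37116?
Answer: -320023811/205025092 ≈ -1.5609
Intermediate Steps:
10087/(-12596) + W/(-48831) = 10087/(-12596) + 37116/(-48831) = 10087*(-1/12596) + 37116*(-1/48831) = -10087/12596 - 12372/16277 = -320023811/205025092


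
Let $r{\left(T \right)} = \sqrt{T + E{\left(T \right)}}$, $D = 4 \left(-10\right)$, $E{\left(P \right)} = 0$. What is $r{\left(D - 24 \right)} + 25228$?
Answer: $25228 + 8 i \approx 25228.0 + 8.0 i$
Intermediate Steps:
$D = -40$
$r{\left(T \right)} = \sqrt{T}$ ($r{\left(T \right)} = \sqrt{T + 0} = \sqrt{T}$)
$r{\left(D - 24 \right)} + 25228 = \sqrt{-40 - 24} + 25228 = \sqrt{-64} + 25228 = 8 i + 25228 = 25228 + 8 i$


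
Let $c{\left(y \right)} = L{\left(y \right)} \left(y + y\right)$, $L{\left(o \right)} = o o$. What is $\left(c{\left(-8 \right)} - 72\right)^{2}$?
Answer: $1201216$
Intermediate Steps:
$L{\left(o \right)} = o^{2}$
$c{\left(y \right)} = 2 y^{3}$ ($c{\left(y \right)} = y^{2} \left(y + y\right) = y^{2} \cdot 2 y = 2 y^{3}$)
$\left(c{\left(-8 \right)} - 72\right)^{2} = \left(2 \left(-8\right)^{3} - 72\right)^{2} = \left(2 \left(-512\right) - 72\right)^{2} = \left(-1024 - 72\right)^{2} = \left(-1096\right)^{2} = 1201216$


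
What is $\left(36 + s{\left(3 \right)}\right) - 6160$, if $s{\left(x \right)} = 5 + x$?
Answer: $-6116$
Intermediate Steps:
$\left(36 + s{\left(3 \right)}\right) - 6160 = \left(36 + \left(5 + 3\right)\right) - 6160 = \left(36 + 8\right) - 6160 = 44 - 6160 = -6116$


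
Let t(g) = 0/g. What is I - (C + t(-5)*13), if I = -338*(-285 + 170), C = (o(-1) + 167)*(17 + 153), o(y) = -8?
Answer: 11840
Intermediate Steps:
t(g) = 0
C = 27030 (C = (-8 + 167)*(17 + 153) = 159*170 = 27030)
I = 38870 (I = -338*(-115) = 38870)
I - (C + t(-5)*13) = 38870 - (27030 + 0*13) = 38870 - (27030 + 0) = 38870 - 1*27030 = 38870 - 27030 = 11840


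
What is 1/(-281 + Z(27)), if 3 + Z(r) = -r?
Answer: -1/311 ≈ -0.0032154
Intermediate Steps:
Z(r) = -3 - r
1/(-281 + Z(27)) = 1/(-281 + (-3 - 1*27)) = 1/(-281 + (-3 - 27)) = 1/(-281 - 30) = 1/(-311) = -1/311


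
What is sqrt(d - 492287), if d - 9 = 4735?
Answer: 17*I*sqrt(1687) ≈ 698.24*I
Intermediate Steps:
d = 4744 (d = 9 + 4735 = 4744)
sqrt(d - 492287) = sqrt(4744 - 492287) = sqrt(-487543) = 17*I*sqrt(1687)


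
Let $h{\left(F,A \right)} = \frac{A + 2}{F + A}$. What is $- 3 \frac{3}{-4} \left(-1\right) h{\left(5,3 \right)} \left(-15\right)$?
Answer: $\frac{675}{32} \approx 21.094$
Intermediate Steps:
$h{\left(F,A \right)} = \frac{2 + A}{A + F}$
$- 3 \frac{3}{-4} \left(-1\right) h{\left(5,3 \right)} \left(-15\right) = - 3 \frac{3}{-4} \left(-1\right) \frac{2 + 3}{3 + 5} \left(-15\right) = - 3 \cdot 3 \left(- \frac{1}{4}\right) \left(-1\right) \frac{1}{8} \cdot 5 \left(-15\right) = - 3 \left(- \frac{3}{4}\right) \left(-1\right) \frac{1}{8} \cdot 5 \left(-15\right) = - 3 \cdot \frac{3}{4} \cdot \frac{5}{8} \left(-15\right) = \left(-3\right) \frac{15}{32} \left(-15\right) = \left(- \frac{45}{32}\right) \left(-15\right) = \frac{675}{32}$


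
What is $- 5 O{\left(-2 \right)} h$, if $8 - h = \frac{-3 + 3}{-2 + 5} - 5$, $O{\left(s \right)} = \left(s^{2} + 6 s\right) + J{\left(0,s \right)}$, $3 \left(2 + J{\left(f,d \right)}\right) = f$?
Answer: $650$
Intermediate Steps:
$J{\left(f,d \right)} = -2 + \frac{f}{3}$
$O{\left(s \right)} = -2 + s^{2} + 6 s$ ($O{\left(s \right)} = \left(s^{2} + 6 s\right) + \left(-2 + \frac{1}{3} \cdot 0\right) = \left(s^{2} + 6 s\right) + \left(-2 + 0\right) = \left(s^{2} + 6 s\right) - 2 = -2 + s^{2} + 6 s$)
$h = 13$ ($h = 8 - \left(\frac{-3 + 3}{-2 + 5} - 5\right) = 8 - \left(\frac{0}{3} - 5\right) = 8 - \left(0 \cdot \frac{1}{3} - 5\right) = 8 - \left(0 - 5\right) = 8 - -5 = 8 + 5 = 13$)
$- 5 O{\left(-2 \right)} h = - 5 \left(-2 + \left(-2\right)^{2} + 6 \left(-2\right)\right) 13 = - 5 \left(-2 + 4 - 12\right) 13 = \left(-5\right) \left(-10\right) 13 = 50 \cdot 13 = 650$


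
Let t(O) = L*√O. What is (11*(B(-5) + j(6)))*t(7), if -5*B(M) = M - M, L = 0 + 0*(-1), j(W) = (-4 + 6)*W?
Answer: 0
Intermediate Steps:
j(W) = 2*W
L = 0 (L = 0 + 0 = 0)
B(M) = 0 (B(M) = -(M - M)/5 = -⅕*0 = 0)
t(O) = 0 (t(O) = 0*√O = 0)
(11*(B(-5) + j(6)))*t(7) = (11*(0 + 2*6))*0 = (11*(0 + 12))*0 = (11*12)*0 = 132*0 = 0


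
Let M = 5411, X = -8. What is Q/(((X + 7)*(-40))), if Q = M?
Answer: 5411/40 ≈ 135.27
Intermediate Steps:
Q = 5411
Q/(((X + 7)*(-40))) = 5411/(((-8 + 7)*(-40))) = 5411/((-1*(-40))) = 5411/40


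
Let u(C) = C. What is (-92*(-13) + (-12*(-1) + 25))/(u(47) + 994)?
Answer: 411/347 ≈ 1.1844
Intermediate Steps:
(-92*(-13) + (-12*(-1) + 25))/(u(47) + 994) = (-92*(-13) + (-12*(-1) + 25))/(47 + 994) = (1196 + (12 + 25))/1041 = (1196 + 37)*(1/1041) = 1233*(1/1041) = 411/347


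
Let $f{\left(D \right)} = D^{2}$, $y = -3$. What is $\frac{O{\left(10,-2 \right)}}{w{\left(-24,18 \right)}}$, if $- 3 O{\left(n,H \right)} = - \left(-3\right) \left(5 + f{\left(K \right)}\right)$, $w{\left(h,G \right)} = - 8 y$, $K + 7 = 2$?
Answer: $- \frac{5}{4} \approx -1.25$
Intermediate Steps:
$K = -5$ ($K = -7 + 2 = -5$)
$w{\left(h,G \right)} = 24$ ($w{\left(h,G \right)} = \left(-8\right) \left(-3\right) = 24$)
$O{\left(n,H \right)} = -30$ ($O{\left(n,H \right)} = - \frac{\left(-1\right) \left(- 3 \left(5 + \left(-5\right)^{2}\right)\right)}{3} = - \frac{\left(-1\right) \left(- 3 \left(5 + 25\right)\right)}{3} = - \frac{\left(-1\right) \left(\left(-3\right) 30\right)}{3} = - \frac{\left(-1\right) \left(-90\right)}{3} = \left(- \frac{1}{3}\right) 90 = -30$)
$\frac{O{\left(10,-2 \right)}}{w{\left(-24,18 \right)}} = - \frac{30}{24} = \left(-30\right) \frac{1}{24} = - \frac{5}{4}$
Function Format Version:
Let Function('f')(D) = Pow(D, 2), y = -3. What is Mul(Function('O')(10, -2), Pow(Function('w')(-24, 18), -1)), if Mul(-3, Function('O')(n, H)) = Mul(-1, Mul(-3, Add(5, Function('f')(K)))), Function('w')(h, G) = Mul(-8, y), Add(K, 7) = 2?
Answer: Rational(-5, 4) ≈ -1.2500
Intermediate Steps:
K = -5 (K = Add(-7, 2) = -5)
Function('w')(h, G) = 24 (Function('w')(h, G) = Mul(-8, -3) = 24)
Function('O')(n, H) = -30 (Function('O')(n, H) = Mul(Rational(-1, 3), Mul(-1, Mul(-3, Add(5, Pow(-5, 2))))) = Mul(Rational(-1, 3), Mul(-1, Mul(-3, Add(5, 25)))) = Mul(Rational(-1, 3), Mul(-1, Mul(-3, 30))) = Mul(Rational(-1, 3), Mul(-1, -90)) = Mul(Rational(-1, 3), 90) = -30)
Mul(Function('O')(10, -2), Pow(Function('w')(-24, 18), -1)) = Mul(-30, Pow(24, -1)) = Mul(-30, Rational(1, 24)) = Rational(-5, 4)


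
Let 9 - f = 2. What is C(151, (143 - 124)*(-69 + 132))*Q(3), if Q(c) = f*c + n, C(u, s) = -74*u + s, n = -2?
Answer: -189563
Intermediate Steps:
f = 7 (f = 9 - 1*2 = 9 - 2 = 7)
C(u, s) = s - 74*u
Q(c) = -2 + 7*c (Q(c) = 7*c - 2 = -2 + 7*c)
C(151, (143 - 124)*(-69 + 132))*Q(3) = ((143 - 124)*(-69 + 132) - 74*151)*(-2 + 7*3) = (19*63 - 11174)*(-2 + 21) = (1197 - 11174)*19 = -9977*19 = -189563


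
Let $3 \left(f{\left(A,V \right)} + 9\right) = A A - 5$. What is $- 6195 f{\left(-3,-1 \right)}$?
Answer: $47495$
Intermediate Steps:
$f{\left(A,V \right)} = - \frac{32}{3} + \frac{A^{2}}{3}$ ($f{\left(A,V \right)} = -9 + \frac{A A - 5}{3} = -9 + \frac{A^{2} - 5}{3} = -9 + \frac{-5 + A^{2}}{3} = -9 + \left(- \frac{5}{3} + \frac{A^{2}}{3}\right) = - \frac{32}{3} + \frac{A^{2}}{3}$)
$- 6195 f{\left(-3,-1 \right)} = - 6195 \left(- \frac{32}{3} + \frac{\left(-3\right)^{2}}{3}\right) = - 6195 \left(- \frac{32}{3} + \frac{1}{3} \cdot 9\right) = - 6195 \left(- \frac{32}{3} + 3\right) = \left(-6195\right) \left(- \frac{23}{3}\right) = 47495$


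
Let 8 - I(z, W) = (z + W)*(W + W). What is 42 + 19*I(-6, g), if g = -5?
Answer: -1896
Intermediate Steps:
I(z, W) = 8 - 2*W*(W + z) (I(z, W) = 8 - (z + W)*(W + W) = 8 - (W + z)*2*W = 8 - 2*W*(W + z))
42 + 19*I(-6, g) = 42 + 19*(8 - 2*(-5)² - 2*(-5)*(-6)) = 42 + 19*(8 - 2*25 - 60) = 42 + 19*(8 - 50 - 60) = 42 + 19*(-102) = 42 - 1938 = -1896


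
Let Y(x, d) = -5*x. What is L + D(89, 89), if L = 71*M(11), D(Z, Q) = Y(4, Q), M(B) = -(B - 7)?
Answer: -304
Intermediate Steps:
M(B) = 7 - B (M(B) = -(-7 + B) = 7 - B)
D(Z, Q) = -20 (D(Z, Q) = -5*4 = -20)
L = -284 (L = 71*(7 - 1*11) = 71*(7 - 11) = 71*(-4) = -284)
L + D(89, 89) = -284 - 20 = -304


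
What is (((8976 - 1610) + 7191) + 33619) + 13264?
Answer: 61440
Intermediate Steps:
(((8976 - 1610) + 7191) + 33619) + 13264 = ((7366 + 7191) + 33619) + 13264 = (14557 + 33619) + 13264 = 48176 + 13264 = 61440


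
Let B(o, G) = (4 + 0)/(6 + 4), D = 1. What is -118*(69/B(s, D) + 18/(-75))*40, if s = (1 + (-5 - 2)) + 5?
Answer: -4065336/5 ≈ -8.1307e+5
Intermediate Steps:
s = -1 (s = (1 - 7) + 5 = -6 + 5 = -1)
B(o, G) = ⅖ (B(o, G) = 4/10 = 4*(⅒) = ⅖)
-118*(69/B(s, D) + 18/(-75))*40 = -118*(69/(⅖) + 18/(-75))*40 = -118*(69*(5/2) + 18*(-1/75))*40 = -118*(345/2 - 6/25)*40 = -118*8613/50*40 = -508167/25*40 = -4065336/5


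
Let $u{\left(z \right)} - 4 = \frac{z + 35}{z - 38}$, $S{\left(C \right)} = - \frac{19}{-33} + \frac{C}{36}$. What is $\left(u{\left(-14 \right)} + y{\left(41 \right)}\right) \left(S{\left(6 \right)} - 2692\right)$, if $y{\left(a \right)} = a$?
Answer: $- \frac{137302579}{1144} \approx -1.2002 \cdot 10^{5}$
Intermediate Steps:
$S{\left(C \right)} = \frac{19}{33} + \frac{C}{36}$ ($S{\left(C \right)} = \left(-19\right) \left(- \frac{1}{33}\right) + C \frac{1}{36} = \frac{19}{33} + \frac{C}{36}$)
$u{\left(z \right)} = 4 + \frac{35 + z}{-38 + z}$ ($u{\left(z \right)} = 4 + \frac{z + 35}{z - 38} = 4 + \frac{35 + z}{-38 + z}$)
$\left(u{\left(-14 \right)} + y{\left(41 \right)}\right) \left(S{\left(6 \right)} - 2692\right) = \left(\frac{-117 + 5 \left(-14\right)}{-38 - 14} + 41\right) \left(\left(\frac{19}{33} + \frac{1}{36} \cdot 6\right) - 2692\right) = \left(\frac{-117 - 70}{-52} + 41\right) \left(\left(\frac{19}{33} + \frac{1}{6}\right) - 2692\right) = \left(\left(- \frac{1}{52}\right) \left(-187\right) + 41\right) \left(\frac{49}{66} - 2692\right) = \left(\frac{187}{52} + 41\right) \left(- \frac{177623}{66}\right) = \frac{2319}{52} \left(- \frac{177623}{66}\right) = - \frac{137302579}{1144}$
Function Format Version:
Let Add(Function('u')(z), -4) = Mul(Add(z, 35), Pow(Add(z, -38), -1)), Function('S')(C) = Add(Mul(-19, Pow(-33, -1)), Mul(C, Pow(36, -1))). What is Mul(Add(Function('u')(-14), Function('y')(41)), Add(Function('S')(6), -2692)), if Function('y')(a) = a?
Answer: Rational(-137302579, 1144) ≈ -1.2002e+5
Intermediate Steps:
Function('S')(C) = Add(Rational(19, 33), Mul(Rational(1, 36), C)) (Function('S')(C) = Add(Mul(-19, Rational(-1, 33)), Mul(C, Rational(1, 36))) = Add(Rational(19, 33), Mul(Rational(1, 36), C)))
Function('u')(z) = Add(4, Mul(Pow(Add(-38, z), -1), Add(35, z))) (Function('u')(z) = Add(4, Mul(Add(z, 35), Pow(Add(z, -38), -1))) = Add(4, Mul(Add(35, z), Pow(Add(-38, z), -1))) = Add(4, Mul(Pow(Add(-38, z), -1), Add(35, z))))
Mul(Add(Function('u')(-14), Function('y')(41)), Add(Function('S')(6), -2692)) = Mul(Add(Mul(Pow(Add(-38, -14), -1), Add(-117, Mul(5, -14))), 41), Add(Add(Rational(19, 33), Mul(Rational(1, 36), 6)), -2692)) = Mul(Add(Mul(Pow(-52, -1), Add(-117, -70)), 41), Add(Add(Rational(19, 33), Rational(1, 6)), -2692)) = Mul(Add(Mul(Rational(-1, 52), -187), 41), Add(Rational(49, 66), -2692)) = Mul(Add(Rational(187, 52), 41), Rational(-177623, 66)) = Mul(Rational(2319, 52), Rational(-177623, 66)) = Rational(-137302579, 1144)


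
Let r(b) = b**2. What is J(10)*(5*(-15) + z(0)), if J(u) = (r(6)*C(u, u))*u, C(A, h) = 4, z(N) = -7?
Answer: -118080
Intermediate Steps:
J(u) = 144*u (J(u) = (6**2*4)*u = (36*4)*u = 144*u)
J(10)*(5*(-15) + z(0)) = (144*10)*(5*(-15) - 7) = 1440*(-75 - 7) = 1440*(-82) = -118080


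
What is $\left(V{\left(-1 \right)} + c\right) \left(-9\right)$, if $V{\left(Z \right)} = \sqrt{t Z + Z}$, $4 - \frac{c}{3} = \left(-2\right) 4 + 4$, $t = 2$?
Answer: $-216 - 9 i \sqrt{3} \approx -216.0 - 15.588 i$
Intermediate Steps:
$c = 24$ ($c = 12 - 3 \left(\left(-2\right) 4 + 4\right) = 12 - 3 \left(-8 + 4\right) = 12 - -12 = 12 + 12 = 24$)
$V{\left(Z \right)} = \sqrt{3} \sqrt{Z}$ ($V{\left(Z \right)} = \sqrt{2 Z + Z} = \sqrt{3 Z} = \sqrt{3} \sqrt{Z}$)
$\left(V{\left(-1 \right)} + c\right) \left(-9\right) = \left(\sqrt{3} \sqrt{-1} + 24\right) \left(-9\right) = \left(\sqrt{3} i + 24\right) \left(-9\right) = \left(i \sqrt{3} + 24\right) \left(-9\right) = \left(24 + i \sqrt{3}\right) \left(-9\right) = -216 - 9 i \sqrt{3}$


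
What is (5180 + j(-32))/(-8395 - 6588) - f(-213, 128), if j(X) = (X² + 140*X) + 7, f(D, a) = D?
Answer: 3189648/14983 ≈ 212.88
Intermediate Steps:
j(X) = 7 + X² + 140*X
(5180 + j(-32))/(-8395 - 6588) - f(-213, 128) = (5180 + (7 + (-32)² + 140*(-32)))/(-8395 - 6588) - 1*(-213) = (5180 + (7 + 1024 - 4480))/(-14983) + 213 = (5180 - 3449)*(-1/14983) + 213 = 1731*(-1/14983) + 213 = -1731/14983 + 213 = 3189648/14983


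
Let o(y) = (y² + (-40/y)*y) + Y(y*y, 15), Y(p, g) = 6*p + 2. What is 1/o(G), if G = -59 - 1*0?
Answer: 1/24329 ≈ 4.1103e-5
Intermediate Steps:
Y(p, g) = 2 + 6*p
G = -59 (G = -59 + 0 = -59)
o(y) = -38 + 7*y² (o(y) = (y² + (-40/y)*y) + (2 + 6*(y*y)) = (y² - 40) + (2 + 6*y²) = (-40 + y²) + (2 + 6*y²) = -38 + 7*y²)
1/o(G) = 1/(-38 + 7*(-59)²) = 1/(-38 + 7*3481) = 1/(-38 + 24367) = 1/24329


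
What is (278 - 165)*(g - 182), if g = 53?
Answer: -14577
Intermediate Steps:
(278 - 165)*(g - 182) = (278 - 165)*(53 - 182) = 113*(-129) = -14577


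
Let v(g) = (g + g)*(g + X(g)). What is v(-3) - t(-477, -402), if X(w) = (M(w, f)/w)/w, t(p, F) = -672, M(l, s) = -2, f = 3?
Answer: 2074/3 ≈ 691.33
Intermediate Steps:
X(w) = -2/w² (X(w) = (-2/w)/w = -2/w²)
v(g) = 2*g*(g - 2/g²) (v(g) = (g + g)*(g - 2/g²) = (2*g)*(g - 2/g²) = 2*g*(g - 2/g²))
v(-3) - t(-477, -402) = 2*(-2 + (-3)³)/(-3) - 1*(-672) = 2*(-⅓)*(-2 - 27) + 672 = 2*(-⅓)*(-29) + 672 = 58/3 + 672 = 2074/3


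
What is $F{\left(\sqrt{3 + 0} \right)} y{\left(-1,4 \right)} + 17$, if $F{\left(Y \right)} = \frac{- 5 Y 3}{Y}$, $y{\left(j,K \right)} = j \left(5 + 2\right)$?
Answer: $122$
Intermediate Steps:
$y{\left(j,K \right)} = 7 j$ ($y{\left(j,K \right)} = j 7 = 7 j$)
$F{\left(Y \right)} = -15$ ($F{\left(Y \right)} = \frac{\left(-15\right) Y}{Y} = -15$)
$F{\left(\sqrt{3 + 0} \right)} y{\left(-1,4 \right)} + 17 = - 15 \cdot 7 \left(-1\right) + 17 = \left(-15\right) \left(-7\right) + 17 = 105 + 17 = 122$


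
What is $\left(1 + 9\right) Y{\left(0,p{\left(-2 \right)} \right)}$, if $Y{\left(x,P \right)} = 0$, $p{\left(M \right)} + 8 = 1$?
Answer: $0$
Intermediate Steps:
$p{\left(M \right)} = -7$ ($p{\left(M \right)} = -8 + 1 = -7$)
$\left(1 + 9\right) Y{\left(0,p{\left(-2 \right)} \right)} = \left(1 + 9\right) 0 = 10 \cdot 0 = 0$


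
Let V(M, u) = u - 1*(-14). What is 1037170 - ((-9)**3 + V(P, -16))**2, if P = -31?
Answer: 502809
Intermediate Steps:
V(M, u) = 14 + u (V(M, u) = u + 14 = 14 + u)
1037170 - ((-9)**3 + V(P, -16))**2 = 1037170 - ((-9)**3 + (14 - 16))**2 = 1037170 - (-729 - 2)**2 = 1037170 - 1*(-731)**2 = 1037170 - 1*534361 = 1037170 - 534361 = 502809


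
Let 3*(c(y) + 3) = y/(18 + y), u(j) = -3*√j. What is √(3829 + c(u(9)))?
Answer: √34431/3 ≈ 61.852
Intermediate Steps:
c(y) = -3 + y/(3*(18 + y)) (c(y) = -3 + (y/(18 + y))/3 = -3 + y/(3*(18 + y)))
√(3829 + c(u(9))) = √(3829 + 2*(-81 - (-12)*√9)/(3*(18 - 3*√9))) = √(3829 + 2*(-81 - (-12)*3)/(3*(18 - 3*3))) = √(3829 + 2*(-81 - 4*(-9))/(3*(18 - 9))) = √(3829 + (⅔)*(-81 + 36)/9) = √(3829 + (⅔)*(⅑)*(-45)) = √(3829 - 10/3) = √(11477/3) = √34431/3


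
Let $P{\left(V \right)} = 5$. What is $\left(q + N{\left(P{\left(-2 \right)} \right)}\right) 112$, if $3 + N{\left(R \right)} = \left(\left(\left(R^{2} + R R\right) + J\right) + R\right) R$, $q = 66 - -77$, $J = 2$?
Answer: $47600$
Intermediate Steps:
$q = 143$ ($q = 66 + 77 = 143$)
$N{\left(R \right)} = -3 + R \left(2 + R + 2 R^{2}\right)$ ($N{\left(R \right)} = -3 + \left(\left(\left(R^{2} + R R\right) + 2\right) + R\right) R = -3 + \left(\left(\left(R^{2} + R^{2}\right) + 2\right) + R\right) R = -3 + \left(\left(2 R^{2} + 2\right) + R\right) R = -3 + \left(\left(2 + 2 R^{2}\right) + R\right) R = -3 + \left(2 + R + 2 R^{2}\right) R = -3 + R \left(2 + R + 2 R^{2}\right)$)
$\left(q + N{\left(P{\left(-2 \right)} \right)}\right) 112 = \left(143 + \left(-3 + 5^{2} + 2 \cdot 5 + 2 \cdot 5^{3}\right)\right) 112 = \left(143 + \left(-3 + 25 + 10 + 2 \cdot 125\right)\right) 112 = \left(143 + \left(-3 + 25 + 10 + 250\right)\right) 112 = \left(143 + 282\right) 112 = 425 \cdot 112 = 47600$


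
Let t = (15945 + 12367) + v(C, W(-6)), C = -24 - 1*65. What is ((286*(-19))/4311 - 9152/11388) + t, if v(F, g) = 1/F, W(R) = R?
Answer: 792920420335/28008567 ≈ 28310.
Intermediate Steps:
C = -89 (C = -24 - 65 = -89)
t = 2519767/89 (t = (15945 + 12367) + 1/(-89) = 28312 - 1/89 = 2519767/89 ≈ 28312.)
((286*(-19))/4311 - 9152/11388) + t = ((286*(-19))/4311 - 9152/11388) + 2519767/89 = (-5434*1/4311 - 9152*1/11388) + 2519767/89 = (-5434/4311 - 176/219) + 2519767/89 = -649594/314703 + 2519767/89 = 792920420335/28008567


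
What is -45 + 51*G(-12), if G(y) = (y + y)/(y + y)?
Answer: 6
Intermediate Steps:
G(y) = 1 (G(y) = (2*y)/((2*y)) = (2*y)*(1/(2*y)) = 1)
-45 + 51*G(-12) = -45 + 51*1 = -45 + 51 = 6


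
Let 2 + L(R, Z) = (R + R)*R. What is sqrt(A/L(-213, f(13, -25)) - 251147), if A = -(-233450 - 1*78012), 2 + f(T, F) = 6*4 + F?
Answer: I*sqrt(129229402441830)/22684 ≈ 501.14*I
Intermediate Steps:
f(T, F) = 22 + F (f(T, F) = -2 + (6*4 + F) = -2 + (24 + F) = 22 + F)
L(R, Z) = -2 + 2*R**2 (L(R, Z) = -2 + (R + R)*R = -2 + (2*R)*R = -2 + 2*R**2)
A = 311462 (A = -(-233450 - 78012) = -1*(-311462) = 311462)
sqrt(A/L(-213, f(13, -25)) - 251147) = sqrt(311462/(-2 + 2*(-213)**2) - 251147) = sqrt(311462/(-2 + 2*45369) - 251147) = sqrt(311462/(-2 + 90738) - 251147) = sqrt(311462/90736 - 251147) = sqrt(311462*(1/90736) - 251147) = sqrt(155731/45368 - 251147) = sqrt(-11393881365/45368) = I*sqrt(129229402441830)/22684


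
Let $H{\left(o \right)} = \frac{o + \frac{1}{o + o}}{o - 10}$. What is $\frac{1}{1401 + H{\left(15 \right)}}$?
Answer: $\frac{150}{210601} \approx 0.00071225$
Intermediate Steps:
$H{\left(o \right)} = \frac{o + \frac{1}{2 o}}{-10 + o}$
$\frac{1}{1401 + H{\left(15 \right)}} = \frac{1}{1401 + \frac{\frac{1}{2} + 15^{2}}{15 \left(-10 + 15\right)}} = \frac{1}{1401 + \frac{\frac{1}{2} + 225}{15 \cdot 5}} = \frac{1}{1401 + \frac{1}{15} \cdot \frac{1}{5} \cdot \frac{451}{2}} = \frac{1}{1401 + \frac{451}{150}} = \frac{1}{\frac{210601}{150}} = \frac{150}{210601}$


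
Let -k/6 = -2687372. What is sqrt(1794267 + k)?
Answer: sqrt(17918499) ≈ 4233.0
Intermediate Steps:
k = 16124232 (k = -6*(-2687372) = 16124232)
sqrt(1794267 + k) = sqrt(1794267 + 16124232) = sqrt(17918499)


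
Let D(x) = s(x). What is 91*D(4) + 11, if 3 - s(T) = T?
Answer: -80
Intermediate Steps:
s(T) = 3 - T
D(x) = 3 - x
91*D(4) + 11 = 91*(3 - 1*4) + 11 = 91*(3 - 4) + 11 = 91*(-1) + 11 = -91 + 11 = -80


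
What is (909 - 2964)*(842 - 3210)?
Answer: 4866240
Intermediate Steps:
(909 - 2964)*(842 - 3210) = -2055*(-2368) = 4866240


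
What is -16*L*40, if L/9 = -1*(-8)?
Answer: -46080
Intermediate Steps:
L = 72 (L = 9*(-1*(-8)) = 9*8 = 72)
-16*L*40 = -16*72*40 = -1152*40 = -46080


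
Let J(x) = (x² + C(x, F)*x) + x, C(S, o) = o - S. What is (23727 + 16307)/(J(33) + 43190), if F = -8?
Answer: 40034/42959 ≈ 0.93191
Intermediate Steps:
J(x) = x + x² + x*(-8 - x) (J(x) = (x² + (-8 - x)*x) + x = (x² + x*(-8 - x)) + x = x + x² + x*(-8 - x))
(23727 + 16307)/(J(33) + 43190) = (23727 + 16307)/(-7*33 + 43190) = 40034/(-231 + 43190) = 40034/42959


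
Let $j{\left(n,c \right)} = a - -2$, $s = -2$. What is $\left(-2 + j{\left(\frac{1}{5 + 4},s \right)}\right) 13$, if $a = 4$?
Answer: $52$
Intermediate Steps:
$j{\left(n,c \right)} = 6$ ($j{\left(n,c \right)} = 4 - -2 = 4 + 2 = 6$)
$\left(-2 + j{\left(\frac{1}{5 + 4},s \right)}\right) 13 = \left(-2 + 6\right) 13 = 4 \cdot 13 = 52$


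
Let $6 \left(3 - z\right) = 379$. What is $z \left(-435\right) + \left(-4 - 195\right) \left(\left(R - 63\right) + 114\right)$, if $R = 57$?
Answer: $\frac{9361}{2} \approx 4680.5$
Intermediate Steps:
$z = - \frac{361}{6}$ ($z = 3 - \frac{379}{6} = - \frac{361}{6} \approx -60.167$)
$z \left(-435\right) + \left(-4 - 195\right) \left(\left(R - 63\right) + 114\right) = \left(- \frac{361}{6}\right) \left(-435\right) + \left(-4 - 195\right) \left(\left(57 - 63\right) + 114\right) = \frac{52345}{2} - 199 \left(-6 + 114\right) = \frac{52345}{2} - 21492 = \frac{9361}{2}$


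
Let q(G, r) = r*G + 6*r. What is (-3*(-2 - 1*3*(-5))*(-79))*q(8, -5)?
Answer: -215670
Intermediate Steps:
q(G, r) = 6*r + G*r (q(G, r) = G*r + 6*r = 6*r + G*r)
(-3*(-2 - 1*3*(-5))*(-79))*q(8, -5) = (-3*(-2 - 1*3*(-5))*(-79))*(-5*(6 + 8)) = (-3*(-2 - 3*(-5))*(-79))*(-5*14) = (-3*(-2 + 15)*(-79))*(-70) = (-3*13*(-79))*(-70) = -39*(-79)*(-70) = 3081*(-70) = -215670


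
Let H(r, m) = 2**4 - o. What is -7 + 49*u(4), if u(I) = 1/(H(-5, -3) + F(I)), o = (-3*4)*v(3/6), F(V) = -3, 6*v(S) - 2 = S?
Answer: -77/18 ≈ -4.2778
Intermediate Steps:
v(S) = 1/3 + S/6
o = -5 (o = (-3*4)*(1/3 + (3/6)/6) = -12*(1/3 + (3*(1/6))/6) = -12*(1/3 + (1/6)*(1/2)) = -12*(1/3 + 1/12) = -12*5/12 = -5)
H(r, m) = 21 (H(r, m) = 2**4 - 1*(-5) = 16 + 5 = 21)
u(I) = 1/18 (u(I) = 1/(21 - 3) = 1/18)
-7 + 49*u(4) = -7 + 49*(1/18) = -7 + 49/18 = -77/18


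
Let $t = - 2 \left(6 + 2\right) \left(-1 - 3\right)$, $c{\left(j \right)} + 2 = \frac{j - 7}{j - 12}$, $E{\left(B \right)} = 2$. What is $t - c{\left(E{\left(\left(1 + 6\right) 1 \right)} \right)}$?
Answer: $\frac{131}{2} \approx 65.5$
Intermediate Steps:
$c{\left(j \right)} = -2 + \frac{-7 + j}{-12 + j}$ ($c{\left(j \right)} = -2 + \frac{j - 7}{j - 12} = -2 + \frac{-7 + j}{-12 + j}$)
$t = 64$ ($t = \left(-2\right) 8 \left(-4\right) = \left(-16\right) \left(-4\right) = 64$)
$t - c{\left(E{\left(\left(1 + 6\right) 1 \right)} \right)} = 64 - \frac{17 - 2}{-12 + 2} = 64 - \frac{17 - 2}{-10} = 64 - \left(- \frac{1}{10}\right) 15 = 64 - - \frac{3}{2} = 64 + \frac{3}{2} = \frac{131}{2}$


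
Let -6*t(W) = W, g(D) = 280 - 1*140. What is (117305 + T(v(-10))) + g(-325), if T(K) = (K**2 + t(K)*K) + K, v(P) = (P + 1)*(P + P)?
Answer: 144625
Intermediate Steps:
g(D) = 140 (g(D) = 280 - 140 = 140)
t(W) = -W/6
v(P) = 2*P*(1 + P) (v(P) = (1 + P)*(2*P) = 2*P*(1 + P))
T(K) = K + 5*K**2/6 (T(K) = (K**2 + (-K/6)*K) + K = (K**2 - K**2/6) + K = 5*K**2/6 + K = K + 5*K**2/6)
(117305 + T(v(-10))) + g(-325) = (117305 + (2*(-10)*(1 - 10))*(6 + 5*(2*(-10)*(1 - 10)))/6) + 140 = (117305 + (2*(-10)*(-9))*(6 + 5*(2*(-10)*(-9)))/6) + 140 = (117305 + (1/6)*180*(6 + 5*180)) + 140 = (117305 + (1/6)*180*(6 + 900)) + 140 = (117305 + (1/6)*180*906) + 140 = (117305 + 27180) + 140 = 144485 + 140 = 144625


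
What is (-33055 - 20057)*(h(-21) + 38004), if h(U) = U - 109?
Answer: -2011563888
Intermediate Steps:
h(U) = -109 + U
(-33055 - 20057)*(h(-21) + 38004) = (-33055 - 20057)*((-109 - 21) + 38004) = -53112*(-130 + 38004) = -53112*37874 = -2011563888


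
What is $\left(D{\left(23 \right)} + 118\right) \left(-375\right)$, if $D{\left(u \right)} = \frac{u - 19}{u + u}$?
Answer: $- \frac{1018500}{23} \approx -44283.0$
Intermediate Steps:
$D{\left(u \right)} = \frac{-19 + u}{2 u}$
$\left(D{\left(23 \right)} + 118\right) \left(-375\right) = \left(\frac{-19 + 23}{2 \cdot 23} + 118\right) \left(-375\right) = \left(\frac{1}{2} \cdot \frac{1}{23} \cdot 4 + 118\right) \left(-375\right) = \left(\frac{2}{23} + 118\right) \left(-375\right) = \frac{2716}{23} \left(-375\right) = - \frac{1018500}{23}$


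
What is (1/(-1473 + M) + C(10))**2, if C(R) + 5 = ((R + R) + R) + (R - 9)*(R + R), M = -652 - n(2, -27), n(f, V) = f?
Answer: 9161169796/4524129 ≈ 2025.0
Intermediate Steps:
M = -654 (M = -652 - 1*2 = -652 - 2 = -654)
C(R) = -5 + 3*R + 2*R*(-9 + R) (C(R) = -5 + (((R + R) + R) + (R - 9)*(R + R)) = -5 + ((2*R + R) + (-9 + R)*(2*R)) = -5 + (3*R + 2*R*(-9 + R)) = -5 + 3*R + 2*R*(-9 + R))
(1/(-1473 + M) + C(10))**2 = (1/(-1473 - 654) + (-5 - 15*10 + 2*10**2))**2 = (1/(-2127) + (-5 - 150 + 2*100))**2 = (-1/2127 + (-5 - 150 + 200))**2 = (-1/2127 + 45)**2 = (95714/2127)**2 = 9161169796/4524129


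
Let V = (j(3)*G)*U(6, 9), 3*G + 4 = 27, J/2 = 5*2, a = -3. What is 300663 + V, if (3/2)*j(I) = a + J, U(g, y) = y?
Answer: 301445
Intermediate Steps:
J = 20 (J = 2*(5*2) = 2*10 = 20)
G = 23/3 (G = -4/3 + (1/3)*27 = -4/3 + 9 = 23/3 ≈ 7.6667)
j(I) = 34/3 (j(I) = 2*(-3 + 20)/3 = (2/3)*17 = 34/3)
V = 782 (V = ((34/3)*(23/3))*9 = (782/9)*9 = 782)
300663 + V = 300663 + 782 = 301445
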